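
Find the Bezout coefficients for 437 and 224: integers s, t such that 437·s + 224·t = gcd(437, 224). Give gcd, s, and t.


Euclidean algorithm on (437, 224) — divide until remainder is 0:
  437 = 1 · 224 + 213
  224 = 1 · 213 + 11
  213 = 19 · 11 + 4
  11 = 2 · 4 + 3
  4 = 1 · 3 + 1
  3 = 3 · 1 + 0
gcd(437, 224) = 1.
Track Bezout coefficients alongside the remainders: start with r₀ = 437 = a·1 + b·0 (s = 1, t = 0) and r₁ = 224 = a·0 + b·1 (s = 0, t = 1); each new remainder r_{k+1} = r_{k-1} − q_k·r_k inherits s_{k+1} = s_{k-1} − q_k·s_k, t_{k+1} = t_{k-1} − q_k·t_k, so r_k = a·s_k + b·t_k at every step:
  q = 1: r = 213, s = 1 − 1·0 = 1, t = 0 − 1·1 = -1  (check: 437·1 + 224·(-1) = 213)
  q = 1: r = 11, s = 0 − 1·1 = -1, t = 1 − 1·(-1) = 2  (check: 437·(-1) + 224·2 = 11)
  q = 19: r = 4, s = 1 − 19·(-1) = 20, t = -1 − 19·2 = -39  (check: 437·20 + 224·(-39) = 4)
  q = 2: r = 3, s = -1 − 2·20 = -41, t = 2 − 2·(-39) = 80  (check: 437·(-41) + 224·80 = 3)
  q = 1: r = 1, s = 20 − 1·(-41) = 61, t = -39 − 1·80 = -119  (check: 437·61 + 224·(-119) = 1)
The row with r = 1 (the gcd) gives the Bezout coefficients s = 61, t = -119.
Result: 437 · (61) + 224 · (-119) = 1.

gcd(437, 224) = 1; s = 61, t = -119 (check: 437·61 + 224·(-119) = 1).


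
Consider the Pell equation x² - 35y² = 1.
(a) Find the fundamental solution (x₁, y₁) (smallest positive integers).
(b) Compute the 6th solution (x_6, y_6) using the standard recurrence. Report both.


Step 1: Find the fundamental solution (x₁, y₁) of x² - 35y² = 1.
  Expand √35 as a continued fraction. a₀ = ⌊√35⌋ = 5; iterate m_{k+1} = d_k·a_k − m_k, d_{k+1} = (35 − m_{k+1}²)/d_k, a_{k+1} = ⌊(a₀ + m_{k+1})/d_{k+1}⌋ (starting m₀ = 0, d₀ = 1), with convergents p_k = a_k·p_{k-1} + p_{k-2}, q_k = a_k·q_{k-1} + q_{k-2} (p₋₁ = 1, q₋₁ = 0):
  k = 0: a₀ = 5; p₀/q₀ = 5/1; p₀² − 35·q₀² = 25 − 35 = -10.
  k = 1: m = 5, d = 10, a = ⌊(5 + 5)/10⌋ = 1; p/q = (1·5 + 1)/(1·1 + 0) = 6/1; p² − 35·q² = 36 − 35 = 1.
  The first convergent with p² − 35·q² = 1 gives the fundamental solution (x₁, y₁) = (6, 1).
Step 2: Apply the recurrence (x_{n+1}, y_{n+1}) = (x₁x_n + 35y₁y_n, x₁y_n + y₁x_n) repeatedly.
  From (x_1, y_1) = (6, 1): x_2 = 6·6 + 35·1·1 = 71; y_2 = 6·1 + 1·6 = 12.
  From (x_2, y_2) = (71, 12): x_3 = 6·71 + 35·1·12 = 846; y_3 = 6·12 + 1·71 = 143.
  From (x_3, y_3) = (846, 143): x_4 = 6·846 + 35·1·143 = 10081; y_4 = 6·143 + 1·846 = 1704.
  From (x_4, y_4) = (10081, 1704): x_5 = 6·10081 + 35·1·1704 = 120126; y_5 = 6·1704 + 1·10081 = 20305.
  From (x_5, y_5) = (120126, 20305): x_6 = 6·120126 + 35·1·20305 = 1431431; y_6 = 6·20305 + 1·120126 = 241956.
Step 3: Verify x_6² - 35·y_6² = 2048994707761 - 2048994707760 = 1 (should be 1). ✓

(x_1, y_1) = (6, 1); (x_6, y_6) = (1431431, 241956).


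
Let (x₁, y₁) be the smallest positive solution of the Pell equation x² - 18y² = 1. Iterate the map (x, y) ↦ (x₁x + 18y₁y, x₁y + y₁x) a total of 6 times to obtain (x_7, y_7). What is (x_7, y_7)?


Step 1: Find the fundamental solution (x₁, y₁) of x² - 18y² = 1.
  Expand √18 as a continued fraction. a₀ = ⌊√18⌋ = 4; iterate m_{k+1} = d_k·a_k − m_k, d_{k+1} = (18 − m_{k+1}²)/d_k, a_{k+1} = ⌊(a₀ + m_{k+1})/d_{k+1}⌋ (starting m₀ = 0, d₀ = 1), with convergents p_k = a_k·p_{k-1} + p_{k-2}, q_k = a_k·q_{k-1} + q_{k-2} (p₋₁ = 1, q₋₁ = 0):
  k = 0: a₀ = 4; p₀/q₀ = 4/1; p₀² − 18·q₀² = 16 − 18 = -2.
  k = 1: m = 4, d = 2, a = ⌊(4 + 4)/2⌋ = 4; p/q = (4·4 + 1)/(4·1 + 0) = 17/4; p² − 18·q² = 289 − 288 = 1.
  The first convergent with p² − 18·q² = 1 gives the fundamental solution (x₁, y₁) = (17, 4).
Step 2: Apply the recurrence (x_{n+1}, y_{n+1}) = (x₁x_n + 18y₁y_n, x₁y_n + y₁x_n) repeatedly.
  From (x_1, y_1) = (17, 4): x_2 = 17·17 + 18·4·4 = 577; y_2 = 17·4 + 4·17 = 136.
  From (x_2, y_2) = (577, 136): x_3 = 17·577 + 18·4·136 = 19601; y_3 = 17·136 + 4·577 = 4620.
  From (x_3, y_3) = (19601, 4620): x_4 = 17·19601 + 18·4·4620 = 665857; y_4 = 17·4620 + 4·19601 = 156944.
  From (x_4, y_4) = (665857, 156944): x_5 = 17·665857 + 18·4·156944 = 22619537; y_5 = 17·156944 + 4·665857 = 5331476.
  From (x_5, y_5) = (22619537, 5331476): x_6 = 17·22619537 + 18·4·5331476 = 768398401; y_6 = 17·5331476 + 4·22619537 = 181113240.
  From (x_6, y_6) = (768398401, 181113240): x_7 = 17·768398401 + 18·4·181113240 = 26102926097; y_7 = 17·181113240 + 4·768398401 = 6152518684.
Step 3: Verify x_7² - 18·y_7² = 681362750825443653409 - 681362750825443653408 = 1 (should be 1). ✓

(x_1, y_1) = (17, 4); (x_7, y_7) = (26102926097, 6152518684).


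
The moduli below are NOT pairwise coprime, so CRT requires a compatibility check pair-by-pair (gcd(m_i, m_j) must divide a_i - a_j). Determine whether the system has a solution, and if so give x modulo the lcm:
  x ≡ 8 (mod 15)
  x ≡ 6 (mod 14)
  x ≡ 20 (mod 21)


Moduli 15, 14, 21 are not pairwise coprime, so CRT works modulo lcm(m_i) when all pairwise compatibility conditions hold.
Pairwise compatibility: gcd(m_i, m_j) must divide a_i - a_j for every pair.
Merge one congruence at a time:
  Start: x ≡ 8 (mod 15).
  Combine with x ≡ 6 (mod 14): gcd(15, 14) = 1; 6 - 8 = -2, which IS divisible by 1, so compatible.
    Write x = 8 + 15·t and substitute into x ≡ 6 (mod 14): 15·t ≡ 6 − 8 = -2 (mod 14).
    Reduce coefficients mod 14: 1·t ≡ 12 (mod 14).
    So t ≡ 12 (mod 14).
    Then x = 8 + 15·12 = 188, valid modulo lcm(15, 14) = 210: x ≡ 188 (mod 210).
  Combine with x ≡ 20 (mod 21): gcd(210, 21) = 21; 20 - 188 = -168, which IS divisible by 21, so compatible.
    Write x = 188 + 210·t and substitute into x ≡ 20 (mod 21): 210·t ≡ 20 − 188 = -168 (mod 21).
    Divide the congruence (and modulus) by g = 21: 10·t ≡ -8 (mod 1).
    Modulo 1 every t works; take t = 0.
    Then x = 188 + 210·0 = 188, valid modulo lcm(210, 21) = 210: x ≡ 188 (mod 210).
Verify: 188 mod 15 = 8, 188 mod 14 = 6, 188 mod 21 = 20.

x ≡ 188 (mod 210).


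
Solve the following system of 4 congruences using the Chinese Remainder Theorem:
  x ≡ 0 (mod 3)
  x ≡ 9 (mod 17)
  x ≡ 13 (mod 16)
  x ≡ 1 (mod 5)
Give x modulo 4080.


Product of moduli M = 3 · 17 · 16 · 5 = 4080.
Merge one congruence at a time:
  Start: x ≡ 0 (mod 3).
  Combine with x ≡ 9 (mod 17); new modulus lcm = 51.
    Write x = 0 + 3·t and substitute into x ≡ 9 (mod 17): 3·t ≡ 9 − 0 = 9 (mod 17).
    The inverse of 3 mod 17 is 6 (since 3·6 = 18 = 1·17 + 1), so t ≡ 6·9 = 54 ≡ 3 (mod 17).
    Then x = 0 + 3·3 = 9, valid modulo lcm(3, 17) = 51: x ≡ 9 (mod 51).
  Combine with x ≡ 13 (mod 16); new modulus lcm = 816.
    Write x = 9 + 51·t and substitute into x ≡ 13 (mod 16): 51·t ≡ 13 − 9 = 4 (mod 16).
    Reduce coefficients mod 16: 3·t ≡ 4 (mod 16).
    The inverse of 3 mod 16 is 11 (since 3·11 = 33 = 2·16 + 1), so t ≡ 11·4 = 44 ≡ 12 (mod 16).
    Then x = 9 + 51·12 = 621, valid modulo lcm(51, 16) = 816: x ≡ 621 (mod 816).
  Combine with x ≡ 1 (mod 5); new modulus lcm = 4080.
    Write x = 621 + 816·t and substitute into x ≡ 1 (mod 5): 816·t ≡ 1 − 621 = -620 (mod 5).
    Reduce coefficients mod 5: 1·t ≡ 0 (mod 5).
    So t ≡ 0 (mod 5).
    Then x = 621 + 816·0 = 621, valid modulo lcm(816, 5) = 4080: x ≡ 621 (mod 4080).
Verify against each original: 621 mod 3 = 0, 621 mod 17 = 9, 621 mod 16 = 13, 621 mod 5 = 1.

x ≡ 621 (mod 4080).


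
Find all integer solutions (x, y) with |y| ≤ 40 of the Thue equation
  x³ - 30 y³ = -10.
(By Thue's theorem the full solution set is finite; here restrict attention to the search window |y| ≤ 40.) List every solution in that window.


The equation is x³ - 30y³ = -10. For fixed y, x³ = 30·y³ − 10, so a solution requires the RHS to be a perfect cube.
Strategy: iterate y from -40 to 40, compute RHS = 30·y³ − 10, and check whether it is a (positive or negative) perfect cube.
Check small values of y:
  y = 0: RHS = -10 is not a perfect cube.
  y = 1: RHS = 20 is not a perfect cube.
  y = -1: RHS = -40 is not a perfect cube.
  y = 2: RHS = 230 is not a perfect cube.
  y = -2: RHS = -250 is not a perfect cube.
  y = 3: RHS = 800 is not a perfect cube.
  y = -3: RHS = -820 is not a perfect cube.
Continuing the search up to |y| = 40 finds no solutions either.
No (x, y) in the scanned range satisfies the equation.

No integer solutions with |y| ≤ 40.


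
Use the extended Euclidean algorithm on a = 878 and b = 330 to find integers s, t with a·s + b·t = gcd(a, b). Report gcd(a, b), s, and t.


Euclidean algorithm on (878, 330) — divide until remainder is 0:
  878 = 2 · 330 + 218
  330 = 1 · 218 + 112
  218 = 1 · 112 + 106
  112 = 1 · 106 + 6
  106 = 17 · 6 + 4
  6 = 1 · 4 + 2
  4 = 2 · 2 + 0
gcd(878, 330) = 2.
Track Bezout coefficients alongside the remainders: start with r₀ = 878 = a·1 + b·0 (s = 1, t = 0) and r₁ = 330 = a·0 + b·1 (s = 0, t = 1); each new remainder r_{k+1} = r_{k-1} − q_k·r_k inherits s_{k+1} = s_{k-1} − q_k·s_k, t_{k+1} = t_{k-1} − q_k·t_k, so r_k = a·s_k + b·t_k at every step:
  q = 2: r = 218, s = 1 − 2·0 = 1, t = 0 − 2·1 = -2  (check: 878·1 + 330·(-2) = 218)
  q = 1: r = 112, s = 0 − 1·1 = -1, t = 1 − 1·(-2) = 3  (check: 878·(-1) + 330·3 = 112)
  q = 1: r = 106, s = 1 − 1·(-1) = 2, t = -2 − 1·3 = -5  (check: 878·2 + 330·(-5) = 106)
  q = 1: r = 6, s = -1 − 1·2 = -3, t = 3 − 1·(-5) = 8  (check: 878·(-3) + 330·8 = 6)
  q = 17: r = 4, s = 2 − 17·(-3) = 53, t = -5 − 17·8 = -141  (check: 878·53 + 330·(-141) = 4)
  q = 1: r = 2, s = -3 − 1·53 = -56, t = 8 − 1·(-141) = 149  (check: 878·(-56) + 330·149 = 2)
The row with r = 2 (the gcd) gives the Bezout coefficients s = -56, t = 149.
Result: 878 · (-56) + 330 · (149) = 2.

gcd(878, 330) = 2; s = -56, t = 149 (check: 878·(-56) + 330·149 = 2).


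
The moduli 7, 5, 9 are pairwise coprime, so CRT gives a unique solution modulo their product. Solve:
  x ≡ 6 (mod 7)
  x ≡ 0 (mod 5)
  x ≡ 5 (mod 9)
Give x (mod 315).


Moduli 7, 5, 9 are pairwise coprime; by CRT there is a unique solution modulo M = 7 · 5 · 9 = 315.
Solve pairwise, accumulating the modulus:
  Start with x ≡ 6 (mod 7).
  Combine with x ≡ 0 (mod 5): since gcd(7, 5) = 1, we get a unique residue mod 35.
    Write x = 6 + 7·t and substitute into x ≡ 0 (mod 5): 7·t ≡ 0 − 6 = -6 (mod 5).
    Reduce coefficients mod 5: 2·t ≡ 4 (mod 5).
    The inverse of 2 mod 5 is 3 (since 2·3 = 6 = 1·5 + 1), so t ≡ 3·4 = 12 ≡ 2 (mod 5).
    Then x = 6 + 7·2 = 20, valid modulo lcm(7, 5) = 35: x ≡ 20 (mod 35).
  Combine with x ≡ 5 (mod 9): since gcd(35, 9) = 1, we get a unique residue mod 315.
    Write x = 20 + 35·t and substitute into x ≡ 5 (mod 9): 35·t ≡ 5 − 20 = -15 (mod 9).
    Reduce coefficients mod 9: 8·t ≡ 3 (mod 9).
    The inverse of 8 mod 9 is 8 (since 8·8 = 64 = 7·9 + 1), so t ≡ 8·3 = 24 ≡ 6 (mod 9).
    Then x = 20 + 35·6 = 230, valid modulo lcm(35, 9) = 315: x ≡ 230 (mod 315).
Verify: 230 mod 7 = 6 ✓, 230 mod 5 = 0 ✓, 230 mod 9 = 5 ✓.

x ≡ 230 (mod 315).


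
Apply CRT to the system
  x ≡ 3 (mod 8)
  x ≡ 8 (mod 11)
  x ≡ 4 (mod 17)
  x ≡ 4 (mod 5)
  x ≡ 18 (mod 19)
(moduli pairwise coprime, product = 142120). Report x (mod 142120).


Product of moduli M = 8 · 11 · 17 · 5 · 19 = 142120.
Merge one congruence at a time:
  Start: x ≡ 3 (mod 8).
  Combine with x ≡ 8 (mod 11); new modulus lcm = 88.
    Write x = 3 + 8·t and substitute into x ≡ 8 (mod 11): 8·t ≡ 8 − 3 = 5 (mod 11).
    The inverse of 8 mod 11 is 7 (since 8·7 = 56 = 5·11 + 1), so t ≡ 7·5 = 35 ≡ 2 (mod 11).
    Then x = 3 + 8·2 = 19, valid modulo lcm(8, 11) = 88: x ≡ 19 (mod 88).
  Combine with x ≡ 4 (mod 17); new modulus lcm = 1496.
    Write x = 19 + 88·t and substitute into x ≡ 4 (mod 17): 88·t ≡ 4 − 19 = -15 (mod 17).
    Reduce coefficients mod 17: 3·t ≡ 2 (mod 17).
    The inverse of 3 mod 17 is 6 (since 3·6 = 18 = 1·17 + 1), so t ≡ 6·2 = 12 ≡ 12 (mod 17).
    Then x = 19 + 88·12 = 1075, valid modulo lcm(88, 17) = 1496: x ≡ 1075 (mod 1496).
  Combine with x ≡ 4 (mod 5); new modulus lcm = 7480.
    Write x = 1075 + 1496·t and substitute into x ≡ 4 (mod 5): 1496·t ≡ 4 − 1075 = -1071 (mod 5).
    Reduce coefficients mod 5: 1·t ≡ 4 (mod 5).
    So t ≡ 4 (mod 5).
    Then x = 1075 + 1496·4 = 7059, valid modulo lcm(1496, 5) = 7480: x ≡ 7059 (mod 7480).
  Combine with x ≡ 18 (mod 19); new modulus lcm = 142120.
    Write x = 7059 + 7480·t and substitute into x ≡ 18 (mod 19): 7480·t ≡ 18 − 7059 = -7041 (mod 19).
    Reduce coefficients mod 19: 13·t ≡ 8 (mod 19).
    The inverse of 13 mod 19 is 3 (since 13·3 = 39 = 2·19 + 1), so t ≡ 3·8 = 24 ≡ 5 (mod 19).
    Then x = 7059 + 7480·5 = 44459, valid modulo lcm(7480, 19) = 142120: x ≡ 44459 (mod 142120).
Verify against each original: 44459 mod 8 = 3, 44459 mod 11 = 8, 44459 mod 17 = 4, 44459 mod 5 = 4, 44459 mod 19 = 18.

x ≡ 44459 (mod 142120).


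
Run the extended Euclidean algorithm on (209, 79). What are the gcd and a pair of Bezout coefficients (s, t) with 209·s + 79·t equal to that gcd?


Euclidean algorithm on (209, 79) — divide until remainder is 0:
  209 = 2 · 79 + 51
  79 = 1 · 51 + 28
  51 = 1 · 28 + 23
  28 = 1 · 23 + 5
  23 = 4 · 5 + 3
  5 = 1 · 3 + 2
  3 = 1 · 2 + 1
  2 = 2 · 1 + 0
gcd(209, 79) = 1.
Track Bezout coefficients alongside the remainders: start with r₀ = 209 = a·1 + b·0 (s = 1, t = 0) and r₁ = 79 = a·0 + b·1 (s = 0, t = 1); each new remainder r_{k+1} = r_{k-1} − q_k·r_k inherits s_{k+1} = s_{k-1} − q_k·s_k, t_{k+1} = t_{k-1} − q_k·t_k, so r_k = a·s_k + b·t_k at every step:
  q = 2: r = 51, s = 1 − 2·0 = 1, t = 0 − 2·1 = -2  (check: 209·1 + 79·(-2) = 51)
  q = 1: r = 28, s = 0 − 1·1 = -1, t = 1 − 1·(-2) = 3  (check: 209·(-1) + 79·3 = 28)
  q = 1: r = 23, s = 1 − 1·(-1) = 2, t = -2 − 1·3 = -5  (check: 209·2 + 79·(-5) = 23)
  q = 1: r = 5, s = -1 − 1·2 = -3, t = 3 − 1·(-5) = 8  (check: 209·(-3) + 79·8 = 5)
  q = 4: r = 3, s = 2 − 4·(-3) = 14, t = -5 − 4·8 = -37  (check: 209·14 + 79·(-37) = 3)
  q = 1: r = 2, s = -3 − 1·14 = -17, t = 8 − 1·(-37) = 45  (check: 209·(-17) + 79·45 = 2)
  q = 1: r = 1, s = 14 − 1·(-17) = 31, t = -37 − 1·45 = -82  (check: 209·31 + 79·(-82) = 1)
The row with r = 1 (the gcd) gives the Bezout coefficients s = 31, t = -82.
Result: 209 · (31) + 79 · (-82) = 1.

gcd(209, 79) = 1; s = 31, t = -82 (check: 209·31 + 79·(-82) = 1).


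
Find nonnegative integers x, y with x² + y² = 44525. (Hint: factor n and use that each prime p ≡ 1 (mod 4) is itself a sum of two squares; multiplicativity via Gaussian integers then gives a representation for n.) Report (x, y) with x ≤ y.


Step 1: Factor n = 44525 = 5^2 · 13 · 137.
Step 2: Check the mod-4 condition on each prime factor: 5 ≡ 1 (mod 4), exponent 2; 13 ≡ 1 (mod 4), exponent 1; 137 ≡ 1 (mod 4), exponent 1.
All primes ≡ 3 (mod 4) appear to even exponent (or don't appear), so by the two-squares theorem n IS expressible as a sum of two squares.
Step 3: Build a representation. Group n = k² · m with k = 5 and m = 13 · 137 = 1781 (a product of primes ≡ 1 (mod 4)); a representation of m scales to one of n via (k·x)² + (k·y)² = k²(x² + y²). Each prime p ≡ 1 (mod 4) is itself a sum of two squares; find a² by testing p − a² for a perfect square:
  13: 13 − 1² = 12, 13 − 2² = 9 = 3² ⇒ 13 = 2² + 3².
  137: 137 − 1² = 136, 137 − 2² = 133, 137 − 3² = 128, 137 − 4² = 121 = 11² ⇒ 137 = 4² + 11².
  Combine using the Brahmagupta–Fibonacci identity (a² + b²)(c² + d²) = (ac − bd)² + (ad + bc)² = (ac + bd)² + (ad − bc)²:
  13 · 137 = 1781: from (2² + 3²)(4² + 11²), take (2·4 − 3·11, 2·11 + 3·4) = (8 − 33, 22 + 12) = (-25, 34); dropping signs (only squares matter) gives (25, 34); check 25² + 34² = 625 + 1156 = 1781 ✓.
  Scale by k = 5: (5·25, 5·34) = (125, 170).
Step 4: Order so x ≤ y and verify: 125² + 170² = 15625 + 28900 = 44525 = n. ✓

n = 44525 = 125² + 170² (one valid representation with x ≤ y).


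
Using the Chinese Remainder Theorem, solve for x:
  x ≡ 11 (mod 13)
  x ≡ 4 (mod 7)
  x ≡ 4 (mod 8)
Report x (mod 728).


Moduli 13, 7, 8 are pairwise coprime; by CRT there is a unique solution modulo M = 13 · 7 · 8 = 728.
Solve pairwise, accumulating the modulus:
  Start with x ≡ 11 (mod 13).
  Combine with x ≡ 4 (mod 7): since gcd(13, 7) = 1, we get a unique residue mod 91.
    Write x = 11 + 13·t and substitute into x ≡ 4 (mod 7): 13·t ≡ 4 − 11 = -7 (mod 7).
    Reduce coefficients mod 7: 6·t ≡ 0 (mod 7).
    The inverse of 6 mod 7 is 6 (since 6·6 = 36 = 5·7 + 1), so t ≡ 6·0 = 0 ≡ 0 (mod 7).
    Then x = 11 + 13·0 = 11, valid modulo lcm(13, 7) = 91: x ≡ 11 (mod 91).
  Combine with x ≡ 4 (mod 8): since gcd(91, 8) = 1, we get a unique residue mod 728.
    Write x = 11 + 91·t and substitute into x ≡ 4 (mod 8): 91·t ≡ 4 − 11 = -7 (mod 8).
    Reduce coefficients mod 8: 3·t ≡ 1 (mod 8).
    The inverse of 3 mod 8 is 3 (since 3·3 = 9 = 1·8 + 1), so t ≡ 3·1 = 3 ≡ 3 (mod 8).
    Then x = 11 + 91·3 = 284, valid modulo lcm(91, 8) = 728: x ≡ 284 (mod 728).
Verify: 284 mod 13 = 11 ✓, 284 mod 7 = 4 ✓, 284 mod 8 = 4 ✓.

x ≡ 284 (mod 728).


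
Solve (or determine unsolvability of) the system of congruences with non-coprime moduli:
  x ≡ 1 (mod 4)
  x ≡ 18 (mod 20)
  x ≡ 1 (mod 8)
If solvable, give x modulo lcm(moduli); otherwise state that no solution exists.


Moduli 4, 20, 8 are not pairwise coprime, so CRT works modulo lcm(m_i) when all pairwise compatibility conditions hold.
Pairwise compatibility: gcd(m_i, m_j) must divide a_i - a_j for every pair.
Merge one congruence at a time:
  Start: x ≡ 1 (mod 4).
  Combine with x ≡ 18 (mod 20): gcd(4, 20) = 4, and 18 - 1 = 17 is NOT divisible by 4.
    ⇒ system is inconsistent (no integer solution).

No solution (the system is inconsistent).


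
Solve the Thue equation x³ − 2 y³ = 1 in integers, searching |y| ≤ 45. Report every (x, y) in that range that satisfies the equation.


The equation is x³ - 2y³ = 1. For fixed y, x³ = 2·y³ + 1, so a solution requires the RHS to be a perfect cube.
Strategy: iterate y from -45 to 45, compute RHS = 2·y³ + 1, and check whether it is a (positive or negative) perfect cube.
Check small values of y:
  y = 0: RHS = 1 = (1)³ ⇒ x = 1 works.
  y = 1: RHS = 3 is not a perfect cube.
  y = -1: RHS = -1 = (-1)³ ⇒ x = -1 works.
  y = 2: RHS = 17 is not a perfect cube.
  y = -2: RHS = -15 is not a perfect cube.
  y = 3: RHS = 55 is not a perfect cube.
  y = -3: RHS = -53 is not a perfect cube.
Continuing the search up to |y| = 45 finds no further solutions beyond those listed.
Collected solutions: (1, 0), (-1, -1).

Solutions (with |y| ≤ 45): (1, 0), (-1, -1).


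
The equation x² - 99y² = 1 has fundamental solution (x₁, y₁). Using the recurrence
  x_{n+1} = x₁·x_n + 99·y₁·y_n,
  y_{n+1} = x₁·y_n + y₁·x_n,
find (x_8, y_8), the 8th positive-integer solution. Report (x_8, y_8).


Step 1: Find the fundamental solution (x₁, y₁) of x² - 99y² = 1.
  Expand √99 as a continued fraction. a₀ = ⌊√99⌋ = 9; iterate m_{k+1} = d_k·a_k − m_k, d_{k+1} = (99 − m_{k+1}²)/d_k, a_{k+1} = ⌊(a₀ + m_{k+1})/d_{k+1}⌋ (starting m₀ = 0, d₀ = 1), with convergents p_k = a_k·p_{k-1} + p_{k-2}, q_k = a_k·q_{k-1} + q_{k-2} (p₋₁ = 1, q₋₁ = 0):
  k = 0: a₀ = 9; p₀/q₀ = 9/1; p₀² − 99·q₀² = 81 − 99 = -18.
  k = 1: m = 9, d = 18, a = ⌊(9 + 9)/18⌋ = 1; p/q = (1·9 + 1)/(1·1 + 0) = 10/1; p² − 99·q² = 100 − 99 = 1.
  The first convergent with p² − 99·q² = 1 gives the fundamental solution (x₁, y₁) = (10, 1).
Step 2: Apply the recurrence (x_{n+1}, y_{n+1}) = (x₁x_n + 99y₁y_n, x₁y_n + y₁x_n) repeatedly.
  From (x_1, y_1) = (10, 1): x_2 = 10·10 + 99·1·1 = 199; y_2 = 10·1 + 1·10 = 20.
  From (x_2, y_2) = (199, 20): x_3 = 10·199 + 99·1·20 = 3970; y_3 = 10·20 + 1·199 = 399.
  From (x_3, y_3) = (3970, 399): x_4 = 10·3970 + 99·1·399 = 79201; y_4 = 10·399 + 1·3970 = 7960.
  From (x_4, y_4) = (79201, 7960): x_5 = 10·79201 + 99·1·7960 = 1580050; y_5 = 10·7960 + 1·79201 = 158801.
  From (x_5, y_5) = (1580050, 158801): x_6 = 10·1580050 + 99·1·158801 = 31521799; y_6 = 10·158801 + 1·1580050 = 3168060.
  From (x_6, y_6) = (31521799, 3168060): x_7 = 10·31521799 + 99·1·3168060 = 628855930; y_7 = 10·3168060 + 1·31521799 = 63202399.
  From (x_7, y_7) = (628855930, 63202399): x_8 = 10·628855930 + 99·1·63202399 = 12545596801; y_8 = 10·63202399 + 1·628855930 = 1260879920.
Step 3: Verify x_8² - 99·y_8² = 157391999093261433601 - 157391999093261433600 = 1 (should be 1). ✓

(x_1, y_1) = (10, 1); (x_8, y_8) = (12545596801, 1260879920).


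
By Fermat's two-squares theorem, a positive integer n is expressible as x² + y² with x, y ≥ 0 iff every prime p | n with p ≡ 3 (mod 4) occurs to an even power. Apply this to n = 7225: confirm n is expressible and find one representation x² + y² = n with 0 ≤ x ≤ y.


Step 1: Factor n = 7225 = 5^2 · 17^2.
Step 2: Check the mod-4 condition on each prime factor: 5 ≡ 1 (mod 4), exponent 2; 17 ≡ 1 (mod 4), exponent 2.
All primes ≡ 3 (mod 4) appear to even exponent (or don't appear), so by the two-squares theorem n IS expressible as a sum of two squares.
Step 3: Build a representation. Group n = k² · m with k = 5 and m = 17 · 17 = 289 (a product of primes ≡ 1 (mod 4)); a representation of m scales to one of n via (k·x)² + (k·y)² = k²(x² + y²). Each prime p ≡ 1 (mod 4) is itself a sum of two squares; find a² by testing p − a² for a perfect square:
  17: 17 − 1² = 16 = 4² ⇒ 17 = 1² + 4².
  Combine using the Brahmagupta–Fibonacci identity (a² + b²)(c² + d²) = (ac − bd)² + (ad + bc)² = (ac + bd)² + (ad − bc)²:
  17 · 17 = 289: from (1² + 4²)(1² + 4²), take (1·1 − 4·4, 1·4 + 4·1) = (1 − 16, 4 + 4) = (-15, 8); dropping signs (only squares matter) gives (15, 8); check 15² + 8² = 225 + 64 = 289 ✓.
  Scale by k = 5: (5·15, 5·8) = (75, 40).
Step 4: Order so x ≤ y and verify: 40² + 75² = 1600 + 5625 = 7225 = n. ✓

n = 7225 = 40² + 75² (one valid representation with x ≤ y).


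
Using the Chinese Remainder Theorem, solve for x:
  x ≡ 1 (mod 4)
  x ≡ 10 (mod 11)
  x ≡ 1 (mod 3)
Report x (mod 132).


Moduli 4, 11, 3 are pairwise coprime; by CRT there is a unique solution modulo M = 4 · 11 · 3 = 132.
Solve pairwise, accumulating the modulus:
  Start with x ≡ 1 (mod 4).
  Combine with x ≡ 10 (mod 11): since gcd(4, 11) = 1, we get a unique residue mod 44.
    Write x = 1 + 4·t and substitute into x ≡ 10 (mod 11): 4·t ≡ 10 − 1 = 9 (mod 11).
    The inverse of 4 mod 11 is 3 (since 4·3 = 12 = 1·11 + 1), so t ≡ 3·9 = 27 ≡ 5 (mod 11).
    Then x = 1 + 4·5 = 21, valid modulo lcm(4, 11) = 44: x ≡ 21 (mod 44).
  Combine with x ≡ 1 (mod 3): since gcd(44, 3) = 1, we get a unique residue mod 132.
    Write x = 21 + 44·t and substitute into x ≡ 1 (mod 3): 44·t ≡ 1 − 21 = -20 (mod 3).
    Reduce coefficients mod 3: 2·t ≡ 1 (mod 3).
    The inverse of 2 mod 3 is 2 (since 2·2 = 4 = 1·3 + 1), so t ≡ 2·1 = 2 ≡ 2 (mod 3).
    Then x = 21 + 44·2 = 109, valid modulo lcm(44, 3) = 132: x ≡ 109 (mod 132).
Verify: 109 mod 4 = 1 ✓, 109 mod 11 = 10 ✓, 109 mod 3 = 1 ✓.

x ≡ 109 (mod 132).


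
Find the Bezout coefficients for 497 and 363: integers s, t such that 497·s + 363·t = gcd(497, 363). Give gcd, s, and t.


Euclidean algorithm on (497, 363) — divide until remainder is 0:
  497 = 1 · 363 + 134
  363 = 2 · 134 + 95
  134 = 1 · 95 + 39
  95 = 2 · 39 + 17
  39 = 2 · 17 + 5
  17 = 3 · 5 + 2
  5 = 2 · 2 + 1
  2 = 2 · 1 + 0
gcd(497, 363) = 1.
Track Bezout coefficients alongside the remainders: start with r₀ = 497 = a·1 + b·0 (s = 1, t = 0) and r₁ = 363 = a·0 + b·1 (s = 0, t = 1); each new remainder r_{k+1} = r_{k-1} − q_k·r_k inherits s_{k+1} = s_{k-1} − q_k·s_k, t_{k+1} = t_{k-1} − q_k·t_k, so r_k = a·s_k + b·t_k at every step:
  q = 1: r = 134, s = 1 − 1·0 = 1, t = 0 − 1·1 = -1  (check: 497·1 + 363·(-1) = 134)
  q = 2: r = 95, s = 0 − 2·1 = -2, t = 1 − 2·(-1) = 3  (check: 497·(-2) + 363·3 = 95)
  q = 1: r = 39, s = 1 − 1·(-2) = 3, t = -1 − 1·3 = -4  (check: 497·3 + 363·(-4) = 39)
  q = 2: r = 17, s = -2 − 2·3 = -8, t = 3 − 2·(-4) = 11  (check: 497·(-8) + 363·11 = 17)
  q = 2: r = 5, s = 3 − 2·(-8) = 19, t = -4 − 2·11 = -26  (check: 497·19 + 363·(-26) = 5)
  q = 3: r = 2, s = -8 − 3·19 = -65, t = 11 − 3·(-26) = 89  (check: 497·(-65) + 363·89 = 2)
  q = 2: r = 1, s = 19 − 2·(-65) = 149, t = -26 − 2·89 = -204  (check: 497·149 + 363·(-204) = 1)
The row with r = 1 (the gcd) gives the Bezout coefficients s = 149, t = -204.
Result: 497 · (149) + 363 · (-204) = 1.

gcd(497, 363) = 1; s = 149, t = -204 (check: 497·149 + 363·(-204) = 1).


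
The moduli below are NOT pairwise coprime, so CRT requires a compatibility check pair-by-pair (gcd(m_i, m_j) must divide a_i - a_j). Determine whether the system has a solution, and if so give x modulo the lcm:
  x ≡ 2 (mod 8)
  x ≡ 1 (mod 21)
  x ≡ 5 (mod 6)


Moduli 8, 21, 6 are not pairwise coprime, so CRT works modulo lcm(m_i) when all pairwise compatibility conditions hold.
Pairwise compatibility: gcd(m_i, m_j) must divide a_i - a_j for every pair.
Merge one congruence at a time:
  Start: x ≡ 2 (mod 8).
  Combine with x ≡ 1 (mod 21): gcd(8, 21) = 1; 1 - 2 = -1, which IS divisible by 1, so compatible.
    Write x = 2 + 8·t and substitute into x ≡ 1 (mod 21): 8·t ≡ 1 − 2 = -1 (mod 21).
    Reduce coefficients mod 21: 8·t ≡ 20 (mod 21).
    The inverse of 8 mod 21 is 8 (since 8·8 = 64 = 3·21 + 1), so t ≡ 8·20 = 160 ≡ 13 (mod 21).
    Then x = 2 + 8·13 = 106, valid modulo lcm(8, 21) = 168: x ≡ 106 (mod 168).
  Combine with x ≡ 5 (mod 6): gcd(168, 6) = 6, and 5 - 106 = -101 is NOT divisible by 6.
    ⇒ system is inconsistent (no integer solution).

No solution (the system is inconsistent).


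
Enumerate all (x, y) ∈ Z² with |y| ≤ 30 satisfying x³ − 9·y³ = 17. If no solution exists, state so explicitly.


The equation is x³ - 9y³ = 17. For fixed y, x³ = 9·y³ + 17, so a solution requires the RHS to be a perfect cube.
Strategy: iterate y from -30 to 30, compute RHS = 9·y³ + 17, and check whether it is a (positive or negative) perfect cube.
Check small values of y:
  y = 0: RHS = 17 is not a perfect cube.
  y = 1: RHS = 26 is not a perfect cube.
  y = -1: RHS = 8 = (2)³ ⇒ x = 2 works.
  y = 2: RHS = 89 is not a perfect cube.
  y = -2: RHS = -55 is not a perfect cube.
  y = 3: RHS = 260 is not a perfect cube.
  y = -3: RHS = -226 is not a perfect cube.
Continuing, at y = -25: RHS = -140608 = (-52)³ ⇒ x = -52 works.
Searching the remaining y in |y| ≤ 30 finds no further solutions.
Collected solutions: (2, -1), (-52, -25).

Solutions (with |y| ≤ 30): (2, -1), (-52, -25).


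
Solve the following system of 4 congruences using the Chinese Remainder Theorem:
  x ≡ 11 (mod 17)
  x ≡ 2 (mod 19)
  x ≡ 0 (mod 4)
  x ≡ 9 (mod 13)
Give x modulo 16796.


Product of moduli M = 17 · 19 · 4 · 13 = 16796.
Merge one congruence at a time:
  Start: x ≡ 11 (mod 17).
  Combine with x ≡ 2 (mod 19); new modulus lcm = 323.
    Write x = 11 + 17·t and substitute into x ≡ 2 (mod 19): 17·t ≡ 2 − 11 = -9 (mod 19).
    Reduce coefficients mod 19: 17·t ≡ 10 (mod 19).
    The inverse of 17 mod 19 is 9 (since 17·9 = 153 = 8·19 + 1), so t ≡ 9·10 = 90 ≡ 14 (mod 19).
    Then x = 11 + 17·14 = 249, valid modulo lcm(17, 19) = 323: x ≡ 249 (mod 323).
  Combine with x ≡ 0 (mod 4); new modulus lcm = 1292.
    Write x = 249 + 323·t and substitute into x ≡ 0 (mod 4): 323·t ≡ 0 − 249 = -249 (mod 4).
    Reduce coefficients mod 4: 3·t ≡ 3 (mod 4).
    The inverse of 3 mod 4 is 3 (since 3·3 = 9 = 2·4 + 1), so t ≡ 3·3 = 9 ≡ 1 (mod 4).
    Then x = 249 + 323·1 = 572, valid modulo lcm(323, 4) = 1292: x ≡ 572 (mod 1292).
  Combine with x ≡ 9 (mod 13); new modulus lcm = 16796.
    Write x = 572 + 1292·t and substitute into x ≡ 9 (mod 13): 1292·t ≡ 9 − 572 = -563 (mod 13).
    Reduce coefficients mod 13: 5·t ≡ 9 (mod 13).
    The inverse of 5 mod 13 is 8 (since 5·8 = 40 = 3·13 + 1), so t ≡ 8·9 = 72 ≡ 7 (mod 13).
    Then x = 572 + 1292·7 = 9616, valid modulo lcm(1292, 13) = 16796: x ≡ 9616 (mod 16796).
Verify against each original: 9616 mod 17 = 11, 9616 mod 19 = 2, 9616 mod 4 = 0, 9616 mod 13 = 9.

x ≡ 9616 (mod 16796).


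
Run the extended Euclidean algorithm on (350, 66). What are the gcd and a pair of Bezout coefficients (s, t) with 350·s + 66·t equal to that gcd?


Euclidean algorithm on (350, 66) — divide until remainder is 0:
  350 = 5 · 66 + 20
  66 = 3 · 20 + 6
  20 = 3 · 6 + 2
  6 = 3 · 2 + 0
gcd(350, 66) = 2.
Track Bezout coefficients alongside the remainders: start with r₀ = 350 = a·1 + b·0 (s = 1, t = 0) and r₁ = 66 = a·0 + b·1 (s = 0, t = 1); each new remainder r_{k+1} = r_{k-1} − q_k·r_k inherits s_{k+1} = s_{k-1} − q_k·s_k, t_{k+1} = t_{k-1} − q_k·t_k, so r_k = a·s_k + b·t_k at every step:
  q = 5: r = 20, s = 1 − 5·0 = 1, t = 0 − 5·1 = -5  (check: 350·1 + 66·(-5) = 20)
  q = 3: r = 6, s = 0 − 3·1 = -3, t = 1 − 3·(-5) = 16  (check: 350·(-3) + 66·16 = 6)
  q = 3: r = 2, s = 1 − 3·(-3) = 10, t = -5 − 3·16 = -53  (check: 350·10 + 66·(-53) = 2)
The row with r = 2 (the gcd) gives the Bezout coefficients s = 10, t = -53.
Result: 350 · (10) + 66 · (-53) = 2.

gcd(350, 66) = 2; s = 10, t = -53 (check: 350·10 + 66·(-53) = 2).


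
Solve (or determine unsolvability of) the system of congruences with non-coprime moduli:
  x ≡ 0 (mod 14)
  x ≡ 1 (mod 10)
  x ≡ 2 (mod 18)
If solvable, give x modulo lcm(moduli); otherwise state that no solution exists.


Moduli 14, 10, 18 are not pairwise coprime, so CRT works modulo lcm(m_i) when all pairwise compatibility conditions hold.
Pairwise compatibility: gcd(m_i, m_j) must divide a_i - a_j for every pair.
Merge one congruence at a time:
  Start: x ≡ 0 (mod 14).
  Combine with x ≡ 1 (mod 10): gcd(14, 10) = 2, and 1 - 0 = 1 is NOT divisible by 2.
    ⇒ system is inconsistent (no integer solution).

No solution (the system is inconsistent).


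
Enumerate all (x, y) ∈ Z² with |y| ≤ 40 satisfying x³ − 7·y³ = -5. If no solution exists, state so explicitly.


The equation is x³ - 7y³ = -5. For fixed y, x³ = 7·y³ − 5, so a solution requires the RHS to be a perfect cube.
Strategy: iterate y from -40 to 40, compute RHS = 7·y³ − 5, and check whether it is a (positive or negative) perfect cube.
Check small values of y:
  y = 0: RHS = -5 is not a perfect cube.
  y = 1: RHS = 2 is not a perfect cube.
  y = -1: RHS = -12 is not a perfect cube.
  y = 2: RHS = 51 is not a perfect cube.
  y = -2: RHS = -61 is not a perfect cube.
  y = 3: RHS = 184 is not a perfect cube.
  y = -3: RHS = -194 is not a perfect cube.
Continuing the search up to |y| = 40 finds no solutions either.
No (x, y) in the scanned range satisfies the equation.

No integer solutions with |y| ≤ 40.


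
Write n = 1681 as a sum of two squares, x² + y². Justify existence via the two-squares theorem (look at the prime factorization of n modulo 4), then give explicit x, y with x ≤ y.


Step 1: Factor n = 1681 = 41^2.
Step 2: Check the mod-4 condition on each prime factor: 41 ≡ 1 (mod 4), exponent 2.
All primes ≡ 3 (mod 4) appear to even exponent (or don't appear), so by the two-squares theorem n IS expressible as a sum of two squares.
Step 3: Build a representation. Here n = 41 · 41 is a product of primes ≡ 1 (mod 4). Each prime p ≡ 1 (mod 4) is itself a sum of two squares; find a² by testing p − a² for a perfect square:
  41: 41 − 1² = 40, 41 − 2² = 37, 41 − 3² = 32, 41 − 4² = 25 = 5² ⇒ 41 = 4² + 5².
  Combine using the Brahmagupta–Fibonacci identity (a² + b²)(c² + d²) = (ac − bd)² + (ad + bc)² = (ac + bd)² + (ad − bc)²:
  41 · 41 = 1681: from (4² + 5²)(4² + 5²), take (4·4 − 5·5, 4·5 + 5·4) = (16 − 25, 20 + 20) = (-9, 40); dropping signs (only squares matter) gives (9, 40); check 9² + 40² = 81 + 1600 = 1681 ✓.
Step 4: Order so x ≤ y and verify: 9² + 40² = 81 + 1600 = 1681 = n. ✓

n = 1681 = 9² + 40² (one valid representation with x ≤ y).


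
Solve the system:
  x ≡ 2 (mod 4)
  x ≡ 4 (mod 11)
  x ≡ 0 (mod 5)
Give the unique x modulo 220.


Moduli 4, 11, 5 are pairwise coprime; by CRT there is a unique solution modulo M = 4 · 11 · 5 = 220.
Solve pairwise, accumulating the modulus:
  Start with x ≡ 2 (mod 4).
  Combine with x ≡ 4 (mod 11): since gcd(4, 11) = 1, we get a unique residue mod 44.
    Write x = 2 + 4·t and substitute into x ≡ 4 (mod 11): 4·t ≡ 4 − 2 = 2 (mod 11).
    The inverse of 4 mod 11 is 3 (since 4·3 = 12 = 1·11 + 1), so t ≡ 3·2 = 6 ≡ 6 (mod 11).
    Then x = 2 + 4·6 = 26, valid modulo lcm(4, 11) = 44: x ≡ 26 (mod 44).
  Combine with x ≡ 0 (mod 5): since gcd(44, 5) = 1, we get a unique residue mod 220.
    Write x = 26 + 44·t and substitute into x ≡ 0 (mod 5): 44·t ≡ 0 − 26 = -26 (mod 5).
    Reduce coefficients mod 5: 4·t ≡ 4 (mod 5).
    The inverse of 4 mod 5 is 4 (since 4·4 = 16 = 3·5 + 1), so t ≡ 4·4 = 16 ≡ 1 (mod 5).
    Then x = 26 + 44·1 = 70, valid modulo lcm(44, 5) = 220: x ≡ 70 (mod 220).
Verify: 70 mod 4 = 2 ✓, 70 mod 11 = 4 ✓, 70 mod 5 = 0 ✓.

x ≡ 70 (mod 220).


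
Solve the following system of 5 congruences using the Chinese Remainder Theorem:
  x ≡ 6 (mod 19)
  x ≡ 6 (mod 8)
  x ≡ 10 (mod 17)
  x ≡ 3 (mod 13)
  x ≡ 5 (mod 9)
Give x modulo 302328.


Product of moduli M = 19 · 8 · 17 · 13 · 9 = 302328.
Merge one congruence at a time:
  Start: x ≡ 6 (mod 19).
  Combine with x ≡ 6 (mod 8); new modulus lcm = 152.
    Write x = 6 + 19·t and substitute into x ≡ 6 (mod 8): 19·t ≡ 6 − 6 = 0 (mod 8).
    Reduce coefficients mod 8: 3·t ≡ 0 (mod 8).
    The inverse of 3 mod 8 is 3 (since 3·3 = 9 = 1·8 + 1), so t ≡ 3·0 = 0 ≡ 0 (mod 8).
    Then x = 6 + 19·0 = 6, valid modulo lcm(19, 8) = 152: x ≡ 6 (mod 152).
  Combine with x ≡ 10 (mod 17); new modulus lcm = 2584.
    Write x = 6 + 152·t and substitute into x ≡ 10 (mod 17): 152·t ≡ 10 − 6 = 4 (mod 17).
    Reduce coefficients mod 17: 16·t ≡ 4 (mod 17).
    The inverse of 16 mod 17 is 16 (since 16·16 = 256 = 15·17 + 1), so t ≡ 16·4 = 64 ≡ 13 (mod 17).
    Then x = 6 + 152·13 = 1982, valid modulo lcm(152, 17) = 2584: x ≡ 1982 (mod 2584).
  Combine with x ≡ 3 (mod 13); new modulus lcm = 33592.
    Write x = 1982 + 2584·t and substitute into x ≡ 3 (mod 13): 2584·t ≡ 3 − 1982 = -1979 (mod 13).
    Reduce coefficients mod 13: 10·t ≡ 10 (mod 13).
    The inverse of 10 mod 13 is 4 (since 10·4 = 40 = 3·13 + 1), so t ≡ 4·10 = 40 ≡ 1 (mod 13).
    Then x = 1982 + 2584·1 = 4566, valid modulo lcm(2584, 13) = 33592: x ≡ 4566 (mod 33592).
  Combine with x ≡ 5 (mod 9); new modulus lcm = 302328.
    Write x = 4566 + 33592·t and substitute into x ≡ 5 (mod 9): 33592·t ≡ 5 − 4566 = -4561 (mod 9).
    Reduce coefficients mod 9: 4·t ≡ 2 (mod 9).
    The inverse of 4 mod 9 is 7 (since 4·7 = 28 = 3·9 + 1), so t ≡ 7·2 = 14 ≡ 5 (mod 9).
    Then x = 4566 + 33592·5 = 172526, valid modulo lcm(33592, 9) = 302328: x ≡ 172526 (mod 302328).
Verify against each original: 172526 mod 19 = 6, 172526 mod 8 = 6, 172526 mod 17 = 10, 172526 mod 13 = 3, 172526 mod 9 = 5.

x ≡ 172526 (mod 302328).


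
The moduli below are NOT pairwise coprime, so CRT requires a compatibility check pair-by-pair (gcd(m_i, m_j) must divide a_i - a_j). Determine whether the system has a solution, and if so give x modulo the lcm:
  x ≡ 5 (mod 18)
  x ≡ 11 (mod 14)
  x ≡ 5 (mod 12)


Moduli 18, 14, 12 are not pairwise coprime, so CRT works modulo lcm(m_i) when all pairwise compatibility conditions hold.
Pairwise compatibility: gcd(m_i, m_j) must divide a_i - a_j for every pair.
Merge one congruence at a time:
  Start: x ≡ 5 (mod 18).
  Combine with x ≡ 11 (mod 14): gcd(18, 14) = 2; 11 - 5 = 6, which IS divisible by 2, so compatible.
    Write x = 5 + 18·t and substitute into x ≡ 11 (mod 14): 18·t ≡ 11 − 5 = 6 (mod 14).
    Divide the congruence (and modulus) by g = 2: 9·t ≡ 3 (mod 7).
    Reduce coefficients mod 7: 2·t ≡ 3 (mod 7).
    The inverse of 2 mod 7 is 4 (since 2·4 = 8 = 1·7 + 1), so t ≡ 4·3 = 12 ≡ 5 (mod 7).
    Then x = 5 + 18·5 = 95, valid modulo lcm(18, 14) = 126: x ≡ 95 (mod 126).
  Combine with x ≡ 5 (mod 12): gcd(126, 12) = 6; 5 - 95 = -90, which IS divisible by 6, so compatible.
    Write x = 95 + 126·t and substitute into x ≡ 5 (mod 12): 126·t ≡ 5 − 95 = -90 (mod 12).
    Divide the congruence (and modulus) by g = 6: 21·t ≡ -15 (mod 2).
    Reduce coefficients mod 2: 1·t ≡ 1 (mod 2).
    So t ≡ 1 (mod 2).
    Then x = 95 + 126·1 = 221, valid modulo lcm(126, 12) = 252: x ≡ 221 (mod 252).
Verify: 221 mod 18 = 5, 221 mod 14 = 11, 221 mod 12 = 5.

x ≡ 221 (mod 252).


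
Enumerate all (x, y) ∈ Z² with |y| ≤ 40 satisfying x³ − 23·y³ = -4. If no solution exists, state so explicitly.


The equation is x³ - 23y³ = -4. For fixed y, x³ = 23·y³ − 4, so a solution requires the RHS to be a perfect cube.
Strategy: iterate y from -40 to 40, compute RHS = 23·y³ − 4, and check whether it is a (positive or negative) perfect cube.
Check small values of y:
  y = 0: RHS = -4 is not a perfect cube.
  y = 1: RHS = 19 is not a perfect cube.
  y = -1: RHS = -27 = (-3)³ ⇒ x = -3 works.
  y = 2: RHS = 180 is not a perfect cube.
  y = -2: RHS = -188 is not a perfect cube.
  y = 3: RHS = 617 is not a perfect cube.
  y = -3: RHS = -625 is not a perfect cube.
Continuing the search up to |y| = 40 finds no further solutions beyond those listed.
Collected solutions: (-3, -1).

Solutions (with |y| ≤ 40): (-3, -1).


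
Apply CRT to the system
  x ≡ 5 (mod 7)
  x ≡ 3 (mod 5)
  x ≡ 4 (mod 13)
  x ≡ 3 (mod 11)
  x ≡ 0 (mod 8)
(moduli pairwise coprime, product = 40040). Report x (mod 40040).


Product of moduli M = 7 · 5 · 13 · 11 · 8 = 40040.
Merge one congruence at a time:
  Start: x ≡ 5 (mod 7).
  Combine with x ≡ 3 (mod 5); new modulus lcm = 35.
    Write x = 5 + 7·t and substitute into x ≡ 3 (mod 5): 7·t ≡ 3 − 5 = -2 (mod 5).
    Reduce coefficients mod 5: 2·t ≡ 3 (mod 5).
    The inverse of 2 mod 5 is 3 (since 2·3 = 6 = 1·5 + 1), so t ≡ 3·3 = 9 ≡ 4 (mod 5).
    Then x = 5 + 7·4 = 33, valid modulo lcm(7, 5) = 35: x ≡ 33 (mod 35).
  Combine with x ≡ 4 (mod 13); new modulus lcm = 455.
    Write x = 33 + 35·t and substitute into x ≡ 4 (mod 13): 35·t ≡ 4 − 33 = -29 (mod 13).
    Reduce coefficients mod 13: 9·t ≡ 10 (mod 13).
    The inverse of 9 mod 13 is 3 (since 9·3 = 27 = 2·13 + 1), so t ≡ 3·10 = 30 ≡ 4 (mod 13).
    Then x = 33 + 35·4 = 173, valid modulo lcm(35, 13) = 455: x ≡ 173 (mod 455).
  Combine with x ≡ 3 (mod 11); new modulus lcm = 5005.
    Write x = 173 + 455·t and substitute into x ≡ 3 (mod 11): 455·t ≡ 3 − 173 = -170 (mod 11).
    Reduce coefficients mod 11: 4·t ≡ 6 (mod 11).
    The inverse of 4 mod 11 is 3 (since 4·3 = 12 = 1·11 + 1), so t ≡ 3·6 = 18 ≡ 7 (mod 11).
    Then x = 173 + 455·7 = 3358, valid modulo lcm(455, 11) = 5005: x ≡ 3358 (mod 5005).
  Combine with x ≡ 0 (mod 8); new modulus lcm = 40040.
    Write x = 3358 + 5005·t and substitute into x ≡ 0 (mod 8): 5005·t ≡ 0 − 3358 = -3358 (mod 8).
    Reduce coefficients mod 8: 5·t ≡ 2 (mod 8).
    The inverse of 5 mod 8 is 5 (since 5·5 = 25 = 3·8 + 1), so t ≡ 5·2 = 10 ≡ 2 (mod 8).
    Then x = 3358 + 5005·2 = 13368, valid modulo lcm(5005, 8) = 40040: x ≡ 13368 (mod 40040).
Verify against each original: 13368 mod 7 = 5, 13368 mod 5 = 3, 13368 mod 13 = 4, 13368 mod 11 = 3, 13368 mod 8 = 0.

x ≡ 13368 (mod 40040).


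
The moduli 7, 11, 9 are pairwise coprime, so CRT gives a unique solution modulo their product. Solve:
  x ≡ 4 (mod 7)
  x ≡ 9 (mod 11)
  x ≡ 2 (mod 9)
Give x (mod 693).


Moduli 7, 11, 9 are pairwise coprime; by CRT there is a unique solution modulo M = 7 · 11 · 9 = 693.
Solve pairwise, accumulating the modulus:
  Start with x ≡ 4 (mod 7).
  Combine with x ≡ 9 (mod 11): since gcd(7, 11) = 1, we get a unique residue mod 77.
    Write x = 4 + 7·t and substitute into x ≡ 9 (mod 11): 7·t ≡ 9 − 4 = 5 (mod 11).
    The inverse of 7 mod 11 is 8 (since 7·8 = 56 = 5·11 + 1), so t ≡ 8·5 = 40 ≡ 7 (mod 11).
    Then x = 4 + 7·7 = 53, valid modulo lcm(7, 11) = 77: x ≡ 53 (mod 77).
  Combine with x ≡ 2 (mod 9): since gcd(77, 9) = 1, we get a unique residue mod 693.
    Write x = 53 + 77·t and substitute into x ≡ 2 (mod 9): 77·t ≡ 2 − 53 = -51 (mod 9).
    Reduce coefficients mod 9: 5·t ≡ 3 (mod 9).
    The inverse of 5 mod 9 is 2 (since 5·2 = 10 = 1·9 + 1), so t ≡ 2·3 = 6 ≡ 6 (mod 9).
    Then x = 53 + 77·6 = 515, valid modulo lcm(77, 9) = 693: x ≡ 515 (mod 693).
Verify: 515 mod 7 = 4 ✓, 515 mod 11 = 9 ✓, 515 mod 9 = 2 ✓.

x ≡ 515 (mod 693).
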